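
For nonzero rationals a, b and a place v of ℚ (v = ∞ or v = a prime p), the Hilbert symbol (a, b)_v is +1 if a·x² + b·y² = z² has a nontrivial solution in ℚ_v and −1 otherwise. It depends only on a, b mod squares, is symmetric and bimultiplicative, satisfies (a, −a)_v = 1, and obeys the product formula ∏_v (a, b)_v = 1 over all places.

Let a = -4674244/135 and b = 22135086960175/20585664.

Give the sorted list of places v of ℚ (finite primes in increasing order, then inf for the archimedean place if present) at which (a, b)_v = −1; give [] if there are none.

(a, b) ≡ (-15, 77) mod (ℚ^×)²; places V = {2, 3, 5, 7, 11, 19, 23, 47, ∞}.
(a,b)_47: α=2, u≡8; β=4, v≡11 (mod 47); (8|47)=+1, (11|47)=-1; sign (−1)^0·+1^4·-1^2 = +1.
(a,b)_2: α=2, β=-6; u≡1, v≡5 (mod 8); ε(u)ε(v)=0·0, αω(v)=2·1, βω(u)=-6·0; sum ≡ 0  ⇒  +1.
(a,b)_5: α=-1, u≡3; β=2, v≡3 (mod 5); (3|5)=-1, (3|5)=-1; sign (−1)^0·-1^2·-1^-1 = -1.
(a,b)_∞: sgn(-15)=−, sgn(77)=+, so +1.
(a,b)_19: α=0, u≡11; β=-2, v≡5 (mod 19); (11|19)=+1, (5|19)=+1; sign (−1)^0·+1^-2·+1^0 = +1.
(a,b)_7: α=0, u≡3; β=3, v≡4 (mod 7); (3|7)=-1, (4|7)=+1; sign (−1)^0·-1^3·+1^0 = -1.
(a,b)_11: α=0, u≡10; β=-1, v≡7 (mod 11); (10|11)=-1, (7|11)=-1; sign (−1)^0·-1^-1·-1^0 = -1.
(a,b)_23: α=2, u≡9; β=2, v≡9 (mod 23); (9|23)=+1, (9|23)=+1; sign (−1)^0·+1^2·+1^2 = +1.
(a,b)_3: α=-3, u≡1; β=-4, v≡2 (mod 3); (1|3)=+1, (2|3)=-1; sign (−1)^0·+1^-4·-1^-3 = -1.
Ram(-15, 77) = {3, 5, 7, 11}; no ℚ_3-point on the conic.

[3, 5, 7, 11]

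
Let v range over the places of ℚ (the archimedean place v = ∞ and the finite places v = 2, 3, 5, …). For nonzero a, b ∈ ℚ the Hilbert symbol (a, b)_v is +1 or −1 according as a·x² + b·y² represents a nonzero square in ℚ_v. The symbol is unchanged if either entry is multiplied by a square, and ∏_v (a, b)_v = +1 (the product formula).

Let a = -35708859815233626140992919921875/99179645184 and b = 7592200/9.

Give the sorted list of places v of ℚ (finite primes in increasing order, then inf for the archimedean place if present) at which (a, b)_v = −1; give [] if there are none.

[2, 11, 13, 17, 23, 31]

(a, b) ≡ (-50265787, 75922) mod (ℚ^×)²; places V = {2, 3, 5, 7, 11, 13, 17, 23, 29, 31, ∞}.
(a,b)_5: α=12, u≡2; β=2, v≡2 (mod 5); (2|5)=-1, (2|5)=-1; sign (−1)^0·-1^2·-1^12 = +1.
(a,b)_17: α=3, u≡15; β=1, v≡3 (mod 17); (15|17)=+1, (3|17)=-1; sign (−1)^0·+1^1·-1^3 = -1.
(a,b)_3: α=-18, u≡2; β=-2, v≡1 (mod 3); (2|3)=-1, (1|3)=+1; sign (−1)^0·-1^-2·+1^-18 = +1.
(a,b)_13: α=1, u≡10; β=0, v≡2 (mod 13); (10|13)=+1, (2|13)=-1; sign (−1)^0·+1^0·-1^1 = -1.
(a,b)_31: α=1, u≡18; β=0, v≡23 (mod 31); (18|31)=+1, (23|31)=-1; sign (−1)^0·+1^0·-1^1 = -1.
(a,b)_29: α=5, u≡19; β=1, v≡18 (mod 29); (19|29)=-1, (18|29)=-1; sign (−1)^0·-1^1·-1^5 = +1.
(a,b)_11: α=3, u≡4; β=1, v≡3 (mod 11); (4|11)=+1, (3|11)=+1; sign (−1)^1·+1^1·+1^3 = -1.
(a,b)_23: α=1, u≡21; β=0, v≡17 (mod 23); (21|23)=-1, (17|23)=-1; sign (−1)^0·-1^0·-1^1 = -1.
(a,b)_2: α=-8, β=3; u≡5, v≡1 (mod 8); ε(u)ε(v)=0·0, αω(v)=-8·0, βω(u)=3·1; sum ≡ 1  ⇒  -1.
(a,b)_∞: sgn(-50265787)=−, sgn(75922)=+, so +1.
(a,b)_7: α=6, u≡2; β=1, v≡3 (mod 7); (2|7)=+1, (3|7)=-1; sign (−1)^0·+1^1·-1^6 = +1.
(-50265787, 75922 / ℚ) ramifies at {2, 11, 13, 17, 23, 31}: a division algebra.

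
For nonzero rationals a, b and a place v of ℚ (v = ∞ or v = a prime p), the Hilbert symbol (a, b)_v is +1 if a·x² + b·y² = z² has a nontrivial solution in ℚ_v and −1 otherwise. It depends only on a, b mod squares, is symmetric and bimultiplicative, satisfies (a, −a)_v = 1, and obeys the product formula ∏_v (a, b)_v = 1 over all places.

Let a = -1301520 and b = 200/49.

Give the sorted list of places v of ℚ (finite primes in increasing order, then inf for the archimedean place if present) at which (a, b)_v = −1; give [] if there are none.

(a, b) ≡ (-81345, 2) mod (ℚ^×)²; places V = {2, 3, 5, 7, 11, 17, 29, ∞}.
(a,b)_3: α=1, u≡2; β=0, v≡2 (mod 3); (2|3)=-1, (2|3)=-1; sign (−1)^0·-1^0·-1^1 = -1.
(a,b)_17: α=1, u≡8; β=0, v≡2 (mod 17); (8|17)=+1, (2|17)=+1; sign (−1)^0·+1^0·+1^1 = +1.
(a,b)_2: α=4, β=3; u≡7, v≡1 (mod 8); ε(u)ε(v)=1·0, αω(v)=4·0, βω(u)=3·0; sum ≡ 0  ⇒  +1.
(a,b)_29: α=1, u≡12; β=0, v≡10 (mod 29); (12|29)=-1, (10|29)=-1; sign (−1)^0·-1^0·-1^1 = -1.
(a,b)_11: α=1, u≡7; β=0, v≡7 (mod 11); (7|11)=-1, (7|11)=-1; sign (−1)^0·-1^0·-1^1 = -1.
(a,b)_7: α=0, u≡4; β=-2, v≡4 (mod 7); (4|7)=+1, (4|7)=+1; sign (−1)^0·+1^-2·+1^0 = +1.
(a,b)_5: α=1, u≡1; β=2, v≡2 (mod 5); (1|5)=+1, (2|5)=-1; sign (−1)^0·+1^2·-1^1 = -1.
(a,b)_∞: sgn(-81345)=−, sgn(2)=+, so +1.
|Ram(-81345, 2)| = 4, even; anisotropic at {3, 5, 11, 29}.

[3, 5, 11, 29]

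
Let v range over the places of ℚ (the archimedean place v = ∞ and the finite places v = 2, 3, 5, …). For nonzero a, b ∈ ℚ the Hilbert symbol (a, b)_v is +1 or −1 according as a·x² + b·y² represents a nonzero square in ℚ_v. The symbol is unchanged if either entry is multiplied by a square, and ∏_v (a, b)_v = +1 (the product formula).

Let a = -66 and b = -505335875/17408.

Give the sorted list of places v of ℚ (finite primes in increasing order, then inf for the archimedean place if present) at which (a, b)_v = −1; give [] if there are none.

[2, 3, 19, inf]

Mod squares: a ≡ -66, b ≡ -408595. Check v ∈ {∞, 2, 3, 5, 11, 17, 19, 23, 29}.
v=17: a=17^0·(≡2), b=17^-1·(≡14) mod 17; (2|17)=+1, (14|17)=-1; (−1)^{0·-1·8}·(+1)^-1·(-1)^0 = +1.
v=11: a=11^1·(≡5), b=11^1·(≡10) mod 11; (5|11)=+1, (10|11)=-1; (−1)^{1·1·5}·(+1)^1·(-1)^1 = +1.
v=2: v_2(a)=1, v_2(b)=-10; units ≡ 7, 5 (mod 8); ε·ε+αω+βω = 1·0+1·1+-10·0 ≡ 1  ⇒  (a,b)_2 = -1.
v=5: a=5^0·(≡4), b=5^3·(≡1) mod 5; (4|5)=+1, (1|5)=+1; (−1)^{0·3·2}·(+1)^3·(+1)^0 = +1.
v=3: a=3^1·(≡2), b=3^0·(≡2) mod 3; (2|3)=-1, (2|3)=-1; (−1)^{1·0·1}·(-1)^0·(-1)^1 = -1.
v=23: a=23^0·(≡3), b=23^1·(≡10) mod 23; (3|23)=+1, (10|23)=-1; (−1)^{0·1·11}·(+1)^1·(-1)^0 = +1.
v=∞: -66 < 0 and -408595 < 0  ⇒  (a,b)_∞ = -1.
v=29: a=29^0·(≡21), b=29^2·(≡26) mod 29; (21|29)=-1, (26|29)=-1; (−1)^{0·2·14}·(-1)^2·(-1)^0 = +1.
v=19: a=19^0·(≡10), b=19^1·(≡3) mod 19; (10|19)=-1, (3|19)=-1; (−1)^{0·1·9}·(-1)^1·(-1)^0 = -1.
|Ram(-66, -408595)| = 4, even; anisotropic at {2, 3, 19, ∞}.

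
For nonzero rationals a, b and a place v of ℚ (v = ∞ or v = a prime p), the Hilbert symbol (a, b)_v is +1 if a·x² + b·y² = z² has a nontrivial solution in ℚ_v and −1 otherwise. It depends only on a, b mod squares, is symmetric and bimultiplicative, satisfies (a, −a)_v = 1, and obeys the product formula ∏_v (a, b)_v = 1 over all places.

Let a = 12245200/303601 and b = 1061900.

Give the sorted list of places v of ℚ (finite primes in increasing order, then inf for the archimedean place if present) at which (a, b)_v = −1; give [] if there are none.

[37, 41]

Mod squares: a ≡ 253, b ≡ 10619. Check v ∈ {∞, 2, 5, 7, 11, 19, 23, 29, 37, 41}.
v=2: v_2(a)=4, v_2(b)=2; units ≡ 5, 3 (mod 8); ε·ε+αω+βω = 0·1+4·1+2·1 ≡ 0  ⇒  (a,b)_2 = +1.
v=23: a=23^1·(≡19), b=23^0·(≡13) mod 23; (19|23)=-1, (13|23)=+1; (−1)^{1·0·11}·(-1)^0·(+1)^1 = +1.
v=5: a=5^2·(≡3), b=5^2·(≡1) mod 5; (3|5)=-1, (1|5)=+1; (−1)^{2·2·2}·(-1)^2·(+1)^2 = +1.
v=37: a=37^0·(≡17), b=37^1·(≡25) mod 37; (17|37)=-1, (25|37)=+1; (−1)^{0·1·18}·(-1)^1·(+1)^0 = -1.
v=41: a=41^0·(≡6), b=41^1·(≡29) mod 41; (6|41)=-1, (29|41)=-1; (−1)^{0·1·20}·(-1)^1·(-1)^0 = -1.
v=29: a=29^-2·(≡14), b=29^0·(≡7) mod 29; (14|29)=-1, (7|29)=+1; (−1)^{-2·0·14}·(-1)^0·(+1)^-2 = +1.
v=19: a=19^-2·(≡16), b=19^0·(≡9) mod 19; (16|19)=+1, (9|19)=+1; (−1)^{-2·0·9}·(+1)^0·(+1)^-2 = +1.
v=11: a=11^3·(≡4), b=11^0·(≡4) mod 11; (4|11)=+1, (4|11)=+1; (−1)^{3·0·5}·(+1)^0·(+1)^3 = +1.
v=∞: 253 > 0 and 10619 > 0  ⇒  (a,b)_∞ = +1.
v=7: a=7^0·(≡4), b=7^1·(≡3) mod 7; (4|7)=+1, (3|7)=-1; (−1)^{0·1·3}·(+1)^1·(-1)^0 = +1.
(253, 10619 / ℚ) ramifies at {37, 41}: a division algebra.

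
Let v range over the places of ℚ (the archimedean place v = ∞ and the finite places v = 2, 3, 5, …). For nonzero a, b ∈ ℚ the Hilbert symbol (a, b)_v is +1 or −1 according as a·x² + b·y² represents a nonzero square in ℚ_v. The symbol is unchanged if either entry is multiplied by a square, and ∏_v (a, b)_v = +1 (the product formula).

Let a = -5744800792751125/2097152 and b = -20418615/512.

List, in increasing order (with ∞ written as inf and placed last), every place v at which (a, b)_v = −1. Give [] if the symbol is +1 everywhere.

[2, 5, 7, 31, 41, inf]

(a, b) ≡ (-410, -4537470) mod (ℚ^×)²; places V = {2, 3, 5, 7, 17, 31, 41, ∞}.
(a,b)_7: α=4, u≡3; β=1, v≡4 (mod 7); (3|7)=-1, (4|7)=+1; sign (−1)^0·-1^1·+1^4 = -1.
(a,b)_17: α=2, u≡1; β=1, v≡3 (mod 17); (1|17)=+1, (3|17)=-1; sign (−1)^0·+1^1·-1^2 = +1.
(a,b)_3: α=0, u≡1; β=3, v≡2 (mod 3); (1|3)=+1, (2|3)=-1; sign (−1)^0·+1^3·-1^0 = +1.
(a,b)_5: α=3, u≡3; β=1, v≡1 (mod 5); (3|5)=-1, (1|5)=+1; sign (−1)^0·-1^1·+1^3 = -1.
(a,b)_∞: sgn(-410)=−, sgn(-4537470)=−, so -1.
(a,b)_41: α=3, u≡33; β=1, v≡17 (mod 41); (33|41)=+1, (17|41)=-1; sign (−1)^0·+1^1·-1^3 = -1.
(a,b)_31: α=2, u≡29; β=1, v≡15 (mod 31); (29|31)=-1, (15|31)=-1; sign (−1)^0·-1^1·-1^2 = -1.
(a,b)_2: α=-21, β=-9; u≡3, v≡1 (mod 8); ε(u)ε(v)=1·0, αω(v)=-21·0, βω(u)=-9·1; sum ≡ 1  ⇒  -1.
Ram(-410, -4537470) = {2, 5, 7, 31, 41, ∞}; no ℚ_2-point on the conic.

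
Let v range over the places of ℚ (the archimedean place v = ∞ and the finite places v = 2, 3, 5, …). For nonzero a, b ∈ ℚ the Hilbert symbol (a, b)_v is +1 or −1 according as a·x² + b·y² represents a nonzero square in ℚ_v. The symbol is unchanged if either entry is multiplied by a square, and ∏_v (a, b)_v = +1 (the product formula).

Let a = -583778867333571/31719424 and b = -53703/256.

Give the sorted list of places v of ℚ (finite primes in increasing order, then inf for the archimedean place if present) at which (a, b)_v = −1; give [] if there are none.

[3, inf]

(a, b) ≡ (-51, -663) mod (ℚ^×)²; places V = {2, 3, 7, 11, 13, 17, ∞}.
(a,b)_2: α=-18, β=-8; u≡5, v≡1 (mod 8); ε(u)ε(v)=0·0, αω(v)=-18·0, βω(u)=-8·1; sum ≡ 0  ⇒  +1.
(a,b)_11: α=-2, u≡1; β=0, v≡7 (mod 11); (1|11)=+1, (7|11)=-1; sign (−1)^0·+1^0·-1^-2 = +1.
(a,b)_∞: sgn(-51)=−, sgn(-663)=−, so -1.
(a,b)_7: α=2, u≡3; β=0, v≡2 (mod 7); (3|7)=-1, (2|7)=+1; sign (−1)^0·-1^0·+1^2 = +1.
(a,b)_3: α=15, u≡1; β=5, v≡1 (mod 3); (1|3)=+1, (1|3)=+1; sign (−1)^1·+1^5·+1^15 = -1.
(a,b)_17: α=3, u≡7; β=1, v≡3 (mod 17); (7|17)=-1, (3|17)=-1; sign (−1)^0·-1^1·-1^3 = +1.
(a,b)_13: α=2, u≡4; β=1, v≡9 (mod 13); (4|13)=+1, (9|13)=+1; sign (−1)^0·+1^1·+1^2 = +1.
|Ram(-51, -663)| = 2, even; anisotropic at {3, ∞}.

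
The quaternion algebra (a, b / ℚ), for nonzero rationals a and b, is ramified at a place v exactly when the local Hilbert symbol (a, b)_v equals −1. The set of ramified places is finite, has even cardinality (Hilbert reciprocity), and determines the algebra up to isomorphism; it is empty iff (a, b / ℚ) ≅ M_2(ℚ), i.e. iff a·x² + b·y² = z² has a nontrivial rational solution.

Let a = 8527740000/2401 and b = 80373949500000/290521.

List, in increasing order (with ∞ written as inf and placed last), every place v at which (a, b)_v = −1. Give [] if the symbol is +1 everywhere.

Mod squares: a ≡ 6, b ≡ 2262. Check v ∈ {∞, 2, 3, 5, 7, 11, 13, 29}.
v=29: a=29^2·(≡4), b=29^3·(≡28) mod 29; (4|29)=+1, (28|29)=+1; (−1)^{2·3·14}·(+1)^3·(+1)^2 = +1.
v=13: a=13^2·(≡5), b=13^3·(≡6) mod 13; (5|13)=-1, (6|13)=-1; (−1)^{2·3·6}·(-1)^3·(-1)^2 = -1.
v=11: a=11^0·(≡7), b=11^-2·(≡8) mod 11; (7|11)=-1, (8|11)=-1; (−1)^{0·-2·5}·(-1)^-2·(-1)^0 = +1.
v=2: v_2(a)=5, v_2(b)=5; units ≡ 3, 3 (mod 8); ε·ε+αω+βω = 1·1+5·1+5·1 ≡ 1  ⇒  (a,b)_2 = -1.
v=5: a=5^4·(≡4), b=5^6·(≡3) mod 5; (4|5)=+1, (3|5)=-1; (−1)^{4·6·2}·(+1)^6·(-1)^4 = +1.
v=7: a=7^-4·(≡3), b=7^-4·(≡1) mod 7; (3|7)=-1, (1|7)=+1; (−1)^{-4·-4·3}·(-1)^-4·(+1)^-4 = +1.
v=∞: 6 > 0 and 2262 > 0  ⇒  (a,b)_∞ = +1.
v=3: a=3^1·(≡2), b=3^1·(≡1) mod 3; (2|3)=-1, (1|3)=+1; (−1)^{1·1·1}·(-1)^1·(+1)^1 = +1.
|Ram(6, 2262)| = 2, even; anisotropic at {2, 13}.

[2, 13]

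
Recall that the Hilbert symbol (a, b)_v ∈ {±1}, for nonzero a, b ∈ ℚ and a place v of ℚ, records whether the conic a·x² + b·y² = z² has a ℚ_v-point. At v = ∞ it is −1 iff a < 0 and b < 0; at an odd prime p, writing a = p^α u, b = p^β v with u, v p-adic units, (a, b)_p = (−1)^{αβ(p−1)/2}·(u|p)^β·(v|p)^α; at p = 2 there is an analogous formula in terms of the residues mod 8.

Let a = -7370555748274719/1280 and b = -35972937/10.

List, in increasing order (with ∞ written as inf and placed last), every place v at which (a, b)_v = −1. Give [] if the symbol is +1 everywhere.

[2, 3, 13, inf]

Mod squares: a ≡ -1155, b ≡ -2730. Check v ∈ {∞, 2, 3, 5, 7, 11, 13, 19}.
v=3: a=3^7·(≡2), b=3^3·(≡2) mod 3; (2|3)=-1, (2|3)=-1; (−1)^{7·3·1}·(-1)^3·(-1)^7 = -1.
v=2: v_2(a)=-8, v_2(b)=-1; units ≡ 5, 3 (mod 8); ε·ε+αω+βω = 0·1+-8·1+-1·1 ≡ 1  ⇒  (a,b)_2 = -1.
v=∞: -1155 < 0 and -2730 < 0  ⇒  (a,b)_∞ = -1.
v=5: a=5^-1·(≡1), b=5^-1·(≡4) mod 5; (1|5)=+1, (4|5)=+1; (−1)^{-1·-1·2}·(+1)^-1·(+1)^-1 = +1.
v=7: a=7^3·(≡3), b=7^1·(≡1) mod 7; (3|7)=-1, (1|7)=+1; (−1)^{3·1·3}·(-1)^1·(+1)^3 = +1.
v=11: a=11^5·(≡3), b=11^4·(≡4) mod 11; (3|11)=+1, (4|11)=+1; (−1)^{5·4·5}·(+1)^4·(+1)^5 = +1.
v=13: a=13^2·(≡7), b=13^1·(≡7) mod 13; (7|13)=-1, (7|13)=-1; (−1)^{2·1·6}·(-1)^1·(-1)^2 = -1.
v=19: a=19^2·(≡4), b=19^0·(≡1) mod 19; (4|19)=+1, (1|19)=+1; (−1)^{2·0·9}·(+1)^0·(+1)^2 = +1.
|Ram(-1155, -2730)| = 4, even; anisotropic at {2, 3, 13, ∞}.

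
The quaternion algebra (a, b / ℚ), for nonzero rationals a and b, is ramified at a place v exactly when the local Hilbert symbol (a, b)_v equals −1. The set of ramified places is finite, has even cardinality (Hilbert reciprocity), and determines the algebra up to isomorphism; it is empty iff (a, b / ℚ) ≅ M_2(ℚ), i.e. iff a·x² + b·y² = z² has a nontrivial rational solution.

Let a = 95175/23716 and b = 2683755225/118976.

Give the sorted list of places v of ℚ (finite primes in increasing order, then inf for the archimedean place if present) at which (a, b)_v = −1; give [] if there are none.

(a, b) ≡ (47, 363451) mod (ℚ^×)²; places V = {2, 3, 5, 7, 11, 13, 19, 37, 47, ∞}.
(a,b)_5: α=2, u≡2; β=2, v≡4 (mod 5); (2|5)=-1, (4|5)=+1; sign (−1)^0·-1^2·+1^2 = +1.
(a,b)_11: α=-2, u≡4; β=-1, v≡10 (mod 11); (4|11)=+1, (10|11)=-1; sign (−1)^0·+1^-1·-1^-2 = +1.
(a,b)_47: α=1, u≡27; β=1, v≡4 (mod 47); (27|47)=+1, (4|47)=+1; sign (−1)^1·+1^1·+1^1 = -1.
(a,b)_2: α=-2, β=-6; u≡7, v≡3 (mod 8); ε(u)ε(v)=1·1, αω(v)=-2·1, βω(u)=-6·0; sum ≡ 1  ⇒  -1.
(a,b)_13: α=0, u≡7; β=-2, v≡4 (mod 13); (7|13)=-1, (4|13)=+1; sign (−1)^0·-1^-2·+1^0 = +1.
(a,b)_3: α=4, u≡2; β=2, v≡1 (mod 3); (2|3)=-1, (1|3)=+1; sign (−1)^0·-1^2·+1^4 = +1.
(a,b)_7: α=-2, u≡3; β=0, v≡1 (mod 7); (3|7)=-1, (1|7)=+1; sign (−1)^0·-1^0·+1^-2 = +1.
(a,b)_∞: sgn(47)=+, sgn(363451)=+, so +1.
(a,b)_19: α=0, u≡1; β=3, v≡15 (mod 19); (1|19)=+1, (15|19)=-1; sign (−1)^0·+1^3·-1^0 = +1.
(a,b)_37: α=0, u≡26; β=1, v≡20 (mod 37); (26|37)=+1, (20|37)=-1; sign (−1)^0·+1^1·-1^0 = +1.
Ram(47, 363451) = {2, 47}; no ℚ_2-point on the conic.

[2, 47]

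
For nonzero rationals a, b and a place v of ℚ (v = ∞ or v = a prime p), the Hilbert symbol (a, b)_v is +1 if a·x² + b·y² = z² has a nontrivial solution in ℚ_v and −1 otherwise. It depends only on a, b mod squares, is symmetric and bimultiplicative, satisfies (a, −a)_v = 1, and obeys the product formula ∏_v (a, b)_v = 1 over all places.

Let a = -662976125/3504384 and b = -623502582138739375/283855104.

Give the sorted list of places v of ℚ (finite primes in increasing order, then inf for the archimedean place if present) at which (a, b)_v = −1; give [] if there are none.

Mod squares: a ≡ -5, b ≡ -319447. Check v ∈ {∞, 2, 3, 5, 7, 13, 17, 19, 23, 29, 41, 43, 47}.
v=41: a=41^0·(≡20), b=41^2·(≡8) mod 41; (20|41)=+1, (8|41)=+1; (−1)^{0·2·20}·(+1)^2·(+1)^0 = +1.
v=23: a=23^0·(≡4), b=23^1·(≡6) mod 23; (4|23)=+1, (6|23)=+1; (−1)^{0·1·11}·(+1)^1·(+1)^0 = +1.
v=43: a=43^0·(≡35), b=43^1·(≡16) mod 43; (35|43)=+1, (16|43)=+1; (−1)^{0·1·21}·(+1)^1·(+1)^0 = +1.
v=29: a=29^0·(≡4), b=29^2·(≡3) mod 29; (4|29)=+1, (3|29)=-1; (−1)^{0·2·14}·(+1)^2·(-1)^0 = +1.
v=19: a=19^0·(≡18), b=19^1·(≡2) mod 19; (18|19)=-1, (2|19)=-1; (−1)^{0·1·9}·(-1)^1·(-1)^0 = -1.
v=3: a=3^-4·(≡1), b=3^-8·(≡2) mod 3; (1|3)=+1, (2|3)=-1; (−1)^{-4·-8·1}·(+1)^-8·(-1)^-4 = +1.
v=∞: -5 < 0 and -319447 < 0  ⇒  (a,b)_∞ = -1.
v=13: a=13^-2·(≡7), b=13^-2·(≡2) mod 13; (7|13)=-1, (2|13)=-1; (−1)^{-2·-2·6}·(-1)^-2·(-1)^-2 = +1.
v=2: v_2(a)=-8, v_2(b)=-8; units ≡ 3, 1 (mod 8); ε·ε+αω+βω = 1·0+-8·0+-8·1 ≡ 0  ⇒  (a,b)_2 = +1.
v=47: a=47^2·(≡1), b=47^2·(≡2) mod 47; (1|47)=+1, (2|47)=+1; (−1)^{2·2·23}·(+1)^2·(+1)^2 = +1.
v=7: a=7^4·(≡2), b=7^0·(≡5) mod 7; (2|7)=+1, (5|7)=-1; (−1)^{4·0·3}·(+1)^0·(-1)^4 = +1.
v=5: a=5^3·(≡4), b=5^4·(≡3) mod 5; (4|5)=+1, (3|5)=-1; (−1)^{3·4·2}·(+1)^4·(-1)^3 = -1.
v=17: a=17^0·(≡6), b=17^1·(≡10) mod 17; (6|17)=-1, (10|17)=-1; (−1)^{0·1·8}·(-1)^1·(-1)^0 = -1.
|Ram(-5, -319447)| = 4, even; anisotropic at {5, 17, 19, ∞}.

[5, 17, 19, inf]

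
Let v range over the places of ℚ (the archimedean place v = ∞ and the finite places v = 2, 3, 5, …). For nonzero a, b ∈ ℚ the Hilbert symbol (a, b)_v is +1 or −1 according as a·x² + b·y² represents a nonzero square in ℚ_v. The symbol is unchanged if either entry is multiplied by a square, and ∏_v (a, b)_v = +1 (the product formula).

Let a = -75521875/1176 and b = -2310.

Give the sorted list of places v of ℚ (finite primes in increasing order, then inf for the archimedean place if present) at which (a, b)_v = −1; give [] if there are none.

(a, b) ≡ (-4290, -2310) mod (ℚ^×)²; places V = {2, 3, 5, 7, 11, 13, ∞}.
(a,b)_2: α=-3, β=1; u≡7, v≡5 (mod 8); ε(u)ε(v)=1·0, αω(v)=-3·1, βω(u)=1·0; sum ≡ 1  ⇒  -1.
(a,b)_∞: sgn(-4290)=−, sgn(-2310)=−, so -1.
(a,b)_5: α=5, u≡3; β=1, v≡3 (mod 5); (3|5)=-1, (3|5)=-1; sign (−1)^0·-1^1·-1^5 = +1.
(a,b)_3: α=-1, u≡1; β=1, v≡1 (mod 3); (1|3)=+1, (1|3)=+1; sign (−1)^1·+1^1·+1^-1 = -1.
(a,b)_13: α=3, u≡6; β=0, v≡4 (mod 13); (6|13)=-1, (4|13)=+1; sign (−1)^0·-1^0·+1^3 = +1.
(a,b)_7: α=-2, u≡4; β=1, v≡6 (mod 7); (4|7)=+1, (6|7)=-1; sign (−1)^0·+1^1·-1^-2 = +1.
(a,b)_11: α=1, u≡8; β=1, v≡10 (mod 11); (8|11)=-1, (10|11)=-1; sign (−1)^1·-1^1·-1^1 = -1.
Ram(-4290, -2310) = {2, 3, 11, ∞}; no ℚ_2-point on the conic.

[2, 3, 11, inf]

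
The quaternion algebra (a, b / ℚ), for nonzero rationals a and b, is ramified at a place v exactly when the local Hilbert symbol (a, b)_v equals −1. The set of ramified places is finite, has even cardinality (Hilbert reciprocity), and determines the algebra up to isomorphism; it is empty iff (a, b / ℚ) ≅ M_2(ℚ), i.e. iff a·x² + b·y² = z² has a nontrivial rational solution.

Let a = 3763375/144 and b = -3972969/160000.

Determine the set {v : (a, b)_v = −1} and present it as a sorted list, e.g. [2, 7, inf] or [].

(a, b) ≡ (150535, -1001) mod (ℚ^×)²; places V = {2, 3, 5, 7, 11, 13, 17, 23, ∞}.
(a,b)_23: α=1, u≡12; β=0, v≡10 (mod 23); (12|23)=+1, (10|23)=-1; sign (−1)^0·+1^0·-1^1 = -1.
(a,b)_3: α=-2, u≡1; β=4, v≡1 (mod 3); (1|3)=+1, (1|3)=+1; sign (−1)^0·+1^4·+1^-2 = +1.
(a,b)_2: α=-4, β=-8; u≡7, v≡7 (mod 8); ε(u)ε(v)=1·1, αω(v)=-4·0, βω(u)=-8·0; sum ≡ 1  ⇒  -1.
(a,b)_∞: sgn(150535)=+, sgn(-1001)=−, so +1.
(a,b)_13: α=0, u≡5; β=1, v≡12 (mod 13); (5|13)=-1, (12|13)=+1; sign (−1)^0·-1^1·+1^0 = -1.
(a,b)_17: α=1, u≡15; β=0, v≡13 (mod 17); (15|17)=+1, (13|17)=+1; sign (−1)^0·+1^0·+1^1 = +1.
(a,b)_11: α=1, u≡3; β=1, v≡10 (mod 11); (3|11)=+1, (10|11)=-1; sign (−1)^1·+1^1·-1^1 = +1.
(a,b)_7: α=1, u≡1; β=3, v≡2 (mod 7); (1|7)=+1, (2|7)=+1; sign (−1)^1·+1^3·+1^1 = -1.
(a,b)_5: α=3, u≡3; β=-4, v≡1 (mod 5); (3|5)=-1, (1|5)=+1; sign (−1)^0·-1^-4·+1^3 = +1.
(150535, -1001 / ℚ) ramifies at {2, 7, 13, 23}: a division algebra.

[2, 7, 13, 23]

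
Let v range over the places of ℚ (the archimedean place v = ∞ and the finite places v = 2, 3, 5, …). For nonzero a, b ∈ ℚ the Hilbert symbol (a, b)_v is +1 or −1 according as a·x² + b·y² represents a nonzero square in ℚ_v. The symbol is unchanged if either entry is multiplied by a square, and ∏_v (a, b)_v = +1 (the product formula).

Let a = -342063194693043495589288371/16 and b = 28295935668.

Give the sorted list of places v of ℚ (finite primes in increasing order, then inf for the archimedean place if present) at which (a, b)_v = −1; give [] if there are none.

(a, b) ≡ (-51051, 133) mod (ℚ^×)²; places V = {2, 3, 7, 11, 13, 17, 19, ∞}.
(a,b)_19: α=2, u≡18; β=1, v≡5 (mod 19); (18|19)=-1, (5|19)=+1; sign (−1)^0·-1^1·+1^2 = -1.
(a,b)_7: α=1, u≡4; β=1, v≡6 (mod 7); (4|7)=+1, (6|7)=-1; sign (−1)^1·+1^1·-1^1 = +1.
(a,b)_11: α=5, u≡3; β=2, v≡3 (mod 11); (3|11)=+1, (3|11)=+1; sign (−1)^0·+1^2·+1^5 = +1.
(a,b)_17: α=5, u≡7; β=2, v≡12 (mod 17); (7|17)=-1, (12|17)=-1; sign (−1)^0·-1^2·-1^5 = -1.
(a,b)_13: α=5, u≡1; β=2, v≡9 (mod 13); (1|13)=+1, (9|13)=+1; sign (−1)^0·+1^2·+1^5 = +1.
(a,b)_3: α=13, u≡2; β=2, v≡1 (mod 3); (2|3)=-1, (1|3)=+1; sign (−1)^0·-1^2·+1^13 = +1.
(a,b)_∞: sgn(-51051)=−, sgn(133)=+, so +1.
(a,b)_2: α=-4, β=2; u≡5, v≡5 (mod 8); ε(u)ε(v)=0·0, αω(v)=-4·1, βω(u)=2·1; sum ≡ 0  ⇒  +1.
|Ram(-51051, 133)| = 2, even; anisotropic at {17, 19}.

[17, 19]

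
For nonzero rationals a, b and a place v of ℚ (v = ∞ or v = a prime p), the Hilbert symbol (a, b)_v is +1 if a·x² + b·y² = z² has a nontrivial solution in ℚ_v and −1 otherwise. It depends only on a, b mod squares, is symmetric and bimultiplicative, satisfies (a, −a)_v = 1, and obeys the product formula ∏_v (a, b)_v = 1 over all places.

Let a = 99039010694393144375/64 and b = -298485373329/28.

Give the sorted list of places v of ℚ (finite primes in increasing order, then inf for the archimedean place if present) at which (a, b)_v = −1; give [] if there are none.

[7, 11, 13, 19]

(a, b) ≡ (4199, -1463) mod (ℚ^×)²; places V = {2, 3, 5, 7, 11, 13, 17, 19, ∞}.
(a,b)_3: α=0, u≡2; β=4, v≡1 (mod 3); (2|3)=-1, (1|3)=+1; sign (−1)^0·-1^4·+1^0 = +1.
(a,b)_2: α=-6, β=-2; u≡7, v≡1 (mod 8); ε(u)ε(v)=1·0, αω(v)=-6·0, βω(u)=-2·0; sum ≡ 0  ⇒  +1.
(a,b)_11: α=2, u≡6; β=1, v≡7 (mod 11); (6|11)=-1, (7|11)=-1; sign (−1)^0·-1^1·-1^2 = -1.
(a,b)_17: α=3, u≡15; β=2, v≡2 (mod 17); (15|17)=+1, (2|17)=+1; sign (−1)^0·+1^2·+1^3 = +1.
(a,b)_∞: sgn(4199)=+, sgn(-1463)=−, so +1.
(a,b)_7: α=2, u≡5; β=-1, v≡1 (mod 7); (5|7)=-1, (1|7)=+1; sign (−1)^0·-1^-1·+1^2 = -1.
(a,b)_5: α=4, u≡4; β=0, v≡2 (mod 5); (4|5)=+1, (2|5)=-1; sign (−1)^0·+1^0·-1^4 = +1.
(a,b)_19: α=5, u≡3; β=3, v≡13 (mod 19); (3|19)=-1, (13|19)=-1; sign (−1)^1·-1^3·-1^5 = -1.
(a,b)_13: α=3, u≡2; β=2, v≡7 (mod 13); (2|13)=-1, (7|13)=-1; sign (−1)^0·-1^2·-1^3 = -1.
|Ram(4199, -1463)| = 4, even; anisotropic at {7, 11, 13, 19}.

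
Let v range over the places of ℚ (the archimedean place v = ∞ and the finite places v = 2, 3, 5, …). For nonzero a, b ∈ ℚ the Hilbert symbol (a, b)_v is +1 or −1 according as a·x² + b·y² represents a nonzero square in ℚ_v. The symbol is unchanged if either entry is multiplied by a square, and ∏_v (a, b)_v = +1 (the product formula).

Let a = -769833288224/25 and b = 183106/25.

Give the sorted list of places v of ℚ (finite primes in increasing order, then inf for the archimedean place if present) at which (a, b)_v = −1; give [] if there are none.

[7, 29]

Mod squares: a ≡ -34034, b ≡ 183106. Check v ∈ {∞, 2, 5, 7, 11, 13, 17, 29, 41}.
v=∞: -34034 < 0 and 183106 > 0  ⇒  (a,b)_∞ = +1.
v=13: a=13^1·(≡7), b=13^0·(≡12) mod 13; (7|13)=-1, (12|13)=+1; (−1)^{1·0·6}·(-1)^0·(+1)^1 = +1.
v=7: a=7^1·(≡5), b=7^1·(≡5) mod 7; (5|7)=-1, (5|7)=-1; (−1)^{1·1·3}·(-1)^1·(-1)^1 = -1.
v=29: a=29^2·(≡19), b=29^1·(≡2) mod 29; (19|29)=-1, (2|29)=-1; (−1)^{2·1·14}·(-1)^1·(-1)^2 = -1.
v=11: a=11^1·(≡6), b=11^1·(≡1) mod 11; (6|11)=-1, (1|11)=+1; (−1)^{1·1·5}·(-1)^1·(+1)^1 = +1.
v=5: a=5^-2·(≡1), b=5^-2·(≡1) mod 5; (1|5)=+1, (1|5)=+1; (−1)^{-2·-2·2}·(+1)^-2·(+1)^-2 = +1.
v=41: a=41^2·(≡2), b=41^1·(≡13) mod 41; (2|41)=+1, (13|41)=-1; (−1)^{2·1·20}·(+1)^1·(-1)^2 = +1.
v=2: v_2(a)=5, v_2(b)=1; units ≡ 7, 1 (mod 8); ε·ε+αω+βω = 1·0+5·0+1·0 ≡ 0  ⇒  (a,b)_2 = +1.
v=17: a=17^1·(≡8), b=17^0·(≡2) mod 17; (8|17)=+1, (2|17)=+1; (−1)^{1·0·8}·(+1)^0·(+1)^1 = +1.
|Ram(-34034, 183106)| = 2, even; anisotropic at {7, 29}.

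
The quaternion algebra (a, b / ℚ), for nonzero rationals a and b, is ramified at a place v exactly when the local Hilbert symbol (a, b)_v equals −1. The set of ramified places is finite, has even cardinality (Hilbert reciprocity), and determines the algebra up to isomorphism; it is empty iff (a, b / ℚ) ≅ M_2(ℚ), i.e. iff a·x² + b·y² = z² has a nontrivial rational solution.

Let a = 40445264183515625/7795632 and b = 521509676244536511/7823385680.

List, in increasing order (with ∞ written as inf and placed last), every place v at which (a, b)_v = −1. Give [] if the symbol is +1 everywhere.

Mod squares: a ≡ 1519035, b ≡ 1995. Check v ∈ {∞, 2, 3, 5, 7, 11, 13, 17, 19, 23, 29, 31, 37}.
v=13: a=13^-2·(≡11), b=13^0·(≡2) mod 13; (11|13)=-1, (2|13)=-1; (−1)^{-2·0·6}·(-1)^0·(-1)^-2 = +1.
v=23: a=23^1·(≡8), b=23^2·(≡14) mod 23; (8|23)=+1, (14|23)=-1; (−1)^{1·2·11}·(+1)^2·(-1)^1 = -1.
v=∞: 1519035 > 0 and 1995 > 0  ⇒  (a,b)_∞ = +1.
v=37: a=37^1·(≡32), b=37^2·(≡16) mod 37; (32|37)=-1, (16|37)=+1; (−1)^{1·2·18}·(-1)^2·(+1)^1 = +1.
v=11: a=11^0·(≡3), b=11^-2·(≡3) mod 11; (3|11)=+1, (3|11)=+1; (−1)^{0·-2·5}·(+1)^-2·(+1)^0 = +1.
v=2: v_2(a)=-4, v_2(b)=-4; units ≡ 3, 3 (mod 8); ε·ε+αω+βω = 1·1+-4·1+-4·1 ≡ 1  ⇒  (a,b)_2 = -1.
v=19: a=19^2·(≡7), b=19^1·(≡13) mod 19; (7|19)=+1, (13|19)=-1; (−1)^{2·1·9}·(+1)^1·(-1)^2 = +1.
v=3: a=3^-1·(≡2), b=3^3·(≡2) mod 3; (2|3)=-1, (2|3)=-1; (−1)^{-1·3·1}·(-1)^3·(-1)^-1 = -1.
v=5: a=5^7·(≡2), b=5^-1·(≡1) mod 5; (2|5)=-1, (1|5)=+1; (−1)^{7·-1·2}·(-1)^-1·(+1)^7 = -1.
v=17: a=17^3·(≡12), b=17^4·(≡3) mod 17; (12|17)=-1, (3|17)=-1; (−1)^{3·4·8}·(-1)^4·(-1)^3 = -1.
v=7: a=7^3·(≡5), b=7^5·(≡6) mod 7; (5|7)=-1, (6|7)=-1; (−1)^{3·5·3}·(-1)^5·(-1)^3 = -1.
v=31: a=31^-2·(≡16), b=31^-2·(≡29) mod 31; (16|31)=+1, (29|31)=-1; (−1)^{-2·-2·15}·(+1)^-2·(-1)^-2 = +1.
v=29: a=29^0·(≡10), b=29^-2·(≡20) mod 29; (10|29)=-1, (20|29)=+1; (−1)^{0·-2·14}·(-1)^-2·(+1)^0 = +1.
Ram(1519035, 1995) = {2, 3, 5, 7, 17, 23}; no ℚ_2-point on the conic.

[2, 3, 5, 7, 17, 23]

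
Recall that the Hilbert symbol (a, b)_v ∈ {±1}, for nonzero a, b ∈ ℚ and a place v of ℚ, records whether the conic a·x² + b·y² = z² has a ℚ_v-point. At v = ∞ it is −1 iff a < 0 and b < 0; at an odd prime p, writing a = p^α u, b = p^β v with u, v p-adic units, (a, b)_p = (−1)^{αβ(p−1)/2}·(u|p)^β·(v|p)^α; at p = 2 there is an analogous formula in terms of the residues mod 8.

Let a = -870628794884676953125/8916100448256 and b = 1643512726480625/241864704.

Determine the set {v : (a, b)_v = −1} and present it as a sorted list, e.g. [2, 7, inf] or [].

[7, 13]

(a, b) ≡ (-85813, 41) mod (ℚ^×)²; places V = {2, 3, 5, 7, 11, 13, 23, 41, ∞}.
(a,b)_∞: sgn(-85813)=−, sgn(41)=+, so +1.
(a,b)_13: α=3, u≡10; β=2, v≡11 (mod 13); (10|13)=+1, (11|13)=-1; sign (−1)^0·+1^2·-1^3 = -1.
(a,b)_23: α=3, u≡18; β=2, v≡1 (mod 23); (18|23)=+1, (1|23)=+1; sign (−1)^0·+1^2·+1^3 = +1.
(a,b)_7: α=5, u≡6; β=2, v≡6 (mod 7); (6|7)=-1, (6|7)=-1; sign (−1)^0·-1^2·-1^5 = -1.
(a,b)_2: α=-24, β=-12; u≡3, v≡1 (mod 8); ε(u)ε(v)=1·0, αω(v)=-24·0, βω(u)=-12·1; sum ≡ 0  ⇒  +1.
(a,b)_3: α=-12, u≡2; β=-10, v≡2 (mod 3); (2|3)=-1, (2|3)=-1; sign (−1)^0·-1^-10·-1^-12 = +1.
(a,b)_11: α=2, u≡3; β=4, v≡8 (mod 11); (3|11)=+1, (8|11)=-1; sign (−1)^0·+1^4·-1^2 = +1.
(a,b)_5: α=8, u≡2; β=4, v≡1 (mod 5); (2|5)=-1, (1|5)=+1; sign (−1)^0·-1^4·+1^8 = +1.
(a,b)_41: α=1, u≡20; β=1, v≡32 (mod 41); (20|41)=+1, (32|41)=+1; sign (−1)^0·+1^1·+1^1 = +1.
(-85813, 41 / ℚ) ramifies at {7, 13}: a division algebra.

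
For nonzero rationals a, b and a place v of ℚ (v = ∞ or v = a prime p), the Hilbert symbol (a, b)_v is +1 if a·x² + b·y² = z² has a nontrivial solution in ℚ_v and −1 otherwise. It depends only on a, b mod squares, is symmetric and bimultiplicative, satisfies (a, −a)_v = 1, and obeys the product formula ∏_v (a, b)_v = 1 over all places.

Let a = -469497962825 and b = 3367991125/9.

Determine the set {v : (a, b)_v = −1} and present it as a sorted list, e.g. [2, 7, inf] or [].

[5, 31, 41, 43]

Mod squares: a ≡ -38657, b ≡ 134719645. Check v ∈ {∞, 2, 3, 5, 17, 29, 31, 41, 43}.
v=∞: -38657 < 0 and 134719645 > 0  ⇒  (a,b)_∞ = +1.
v=31: a=31^1·(≡26), b=31^1·(≡22) mod 31; (26|31)=-1, (22|31)=-1; (−1)^{1·1·15}·(-1)^1·(-1)^1 = -1.
v=3: a=3^0·(≡1), b=3^-2·(≡1) mod 3; (1|3)=+1, (1|3)=+1; (−1)^{0·-2·1}·(+1)^-2·(+1)^0 = +1.
v=43: a=43^1·(≡16), b=43^1·(≡16) mod 43; (16|43)=+1, (16|43)=+1; (−1)^{1·1·21}·(+1)^1·(+1)^1 = -1.
v=2: v_2(a)=0, v_2(b)=0; units ≡ 7, 5 (mod 8); ε·ε+αω+βω = 1·0+0·1+0·0 ≡ 0  ⇒  (a,b)_2 = +1.
v=41: a=41^2·(≡13), b=41^1·(≡32) mod 41; (13|41)=-1, (32|41)=+1; (−1)^{2·1·20}·(-1)^1·(+1)^2 = -1.
v=29: a=29^1·(≡25), b=29^1·(≡28) mod 29; (25|29)=+1, (28|29)=+1; (−1)^{1·1·14}·(+1)^1·(+1)^1 = +1.
v=17: a=17^2·(≡1), b=17^1·(≡1) mod 17; (1|17)=+1, (1|17)=+1; (−1)^{2·1·8}·(+1)^1·(+1)^2 = +1.
v=5: a=5^2·(≡2), b=5^3·(≡1) mod 5; (2|5)=-1, (1|5)=+1; (−1)^{2·3·2}·(-1)^3·(+1)^2 = -1.
(-38657, 134719645 / ℚ) ramifies at {5, 31, 41, 43}: a division algebra.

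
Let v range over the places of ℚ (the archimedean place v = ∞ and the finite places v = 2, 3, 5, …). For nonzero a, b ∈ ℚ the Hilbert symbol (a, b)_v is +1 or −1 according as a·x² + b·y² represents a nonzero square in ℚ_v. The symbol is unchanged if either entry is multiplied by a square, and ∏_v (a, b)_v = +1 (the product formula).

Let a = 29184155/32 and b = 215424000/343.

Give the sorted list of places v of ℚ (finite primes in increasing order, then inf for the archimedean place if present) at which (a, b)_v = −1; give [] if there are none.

Mod squares: a ≡ 24310, b ≡ 6545. Check v ∈ {∞, 2, 3, 5, 7, 11, 13, 17}.
v=2: v_2(a)=-5, v_2(b)=10; units ≡ 3, 1 (mod 8); ε·ε+αω+βω = 1·0+-5·0+10·1 ≡ 0  ⇒  (a,b)_2 = +1.
v=11: a=11^1·(≡7), b=11^1·(≡9) mod 11; (7|11)=-1, (9|11)=+1; (−1)^{1·1·5}·(-1)^1·(+1)^1 = +1.
v=3: a=3^0·(≡1), b=3^2·(≡2) mod 3; (1|3)=+1, (2|3)=-1; (−1)^{0·2·1}·(+1)^2·(-1)^0 = +1.
v=5: a=5^1·(≡3), b=5^3·(≡4) mod 5; (3|5)=-1, (4|5)=+1; (−1)^{1·3·2}·(-1)^3·(+1)^1 = -1.
v=∞: 24310 > 0 and 6545 > 0  ⇒  (a,b)_∞ = +1.
v=7: a=7^4·(≡6), b=7^-3·(≡1) mod 7; (6|7)=-1, (1|7)=+1; (−1)^{4·-3·3}·(-1)^-3·(+1)^4 = -1.
v=17: a=17^1·(≡15), b=17^1·(≡10) mod 17; (15|17)=+1, (10|17)=-1; (−1)^{1·1·8}·(+1)^1·(-1)^1 = -1.
v=13: a=13^1·(≡5), b=13^0·(≡5) mod 13; (5|13)=-1, (5|13)=-1; (−1)^{1·0·6}·(-1)^0·(-1)^1 = -1.
Ram(24310, 6545) = {5, 7, 13, 17}; no ℚ_5-point on the conic.

[5, 7, 13, 17]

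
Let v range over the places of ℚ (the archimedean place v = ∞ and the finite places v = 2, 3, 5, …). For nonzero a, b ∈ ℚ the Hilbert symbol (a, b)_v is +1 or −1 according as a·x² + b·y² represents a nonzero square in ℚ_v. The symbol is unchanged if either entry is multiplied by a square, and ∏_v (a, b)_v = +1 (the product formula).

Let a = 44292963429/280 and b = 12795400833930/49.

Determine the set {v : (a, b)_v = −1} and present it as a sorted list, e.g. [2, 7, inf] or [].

[2, 3, 13, 17]

(a, b) ≡ (15470, 330) mod (ℚ^×)²; places V = {2, 3, 5, 7, 11, 13, 17, ∞}.
(a,b)_7: α=-1, u≡3; β=-2, v≡1 (mod 7); (3|7)=-1, (1|7)=+1; sign (−1)^0·-1^-2·+1^-1 = +1.
(a,b)_11: α=4, u≡1; β=3, v≡8 (mod 11); (1|11)=+1, (8|11)=-1; sign (−1)^0·+1^3·-1^4 = +1.
(a,b)_∞: sgn(15470)=+, sgn(330)=+, so +1.
(a,b)_5: α=-1, u≡4; β=1, v≡4 (mod 5); (4|5)=+1, (4|5)=+1; sign (−1)^0·+1^1·+1^-1 = +1.
(a,b)_2: α=-3, β=1; u≡7, v≡5 (mod 8); ε(u)ε(v)=1·0, αω(v)=-3·1, βω(u)=1·0; sum ≡ 1  ⇒  -1.
(a,b)_17: α=1, u≡9; β=2, v≡10 (mod 17); (9|17)=+1, (10|17)=-1; sign (−1)^0·+1^2·-1^1 = -1.
(a,b)_13: α=3, u≡7; β=2, v≡2 (mod 13); (7|13)=-1, (2|13)=-1; sign (−1)^0·-1^2·-1^3 = -1.
(a,b)_3: α=4, u≡2; β=9, v≡2 (mod 3); (2|3)=-1, (2|3)=-1; sign (−1)^0·-1^9·-1^4 = -1.
(15470, 330 / ℚ) ramifies at {2, 3, 13, 17}: a division algebra.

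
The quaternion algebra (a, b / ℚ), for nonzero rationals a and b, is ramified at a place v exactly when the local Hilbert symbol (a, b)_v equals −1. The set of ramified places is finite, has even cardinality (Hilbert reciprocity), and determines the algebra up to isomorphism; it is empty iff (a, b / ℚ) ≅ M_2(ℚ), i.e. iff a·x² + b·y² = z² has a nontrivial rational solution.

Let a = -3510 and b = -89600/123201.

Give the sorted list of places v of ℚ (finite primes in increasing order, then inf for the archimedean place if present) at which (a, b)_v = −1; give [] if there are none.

[2, inf]

(a, b) ≡ (-390, -14) mod (ℚ^×)²; places V = {2, 3, 5, 7, 13, ∞}.
(a,b)_3: α=3, u≡2; β=-6, v≡1 (mod 3); (2|3)=-1, (1|3)=+1; sign (−1)^0·-1^-6·+1^3 = +1.
(a,b)_7: α=0, u≡4; β=1, v≡3 (mod 7); (4|7)=+1, (3|7)=-1; sign (−1)^0·+1^1·-1^0 = +1.
(a,b)_13: α=1, u≡3; β=-2, v≡9 (mod 13); (3|13)=+1, (9|13)=+1; sign (−1)^0·+1^-2·+1^1 = +1.
(a,b)_2: α=1, β=9; u≡5, v≡1 (mod 8); ε(u)ε(v)=0·0, αω(v)=1·0, βω(u)=9·1; sum ≡ 1  ⇒  -1.
(a,b)_∞: sgn(-390)=−, sgn(-14)=−, so -1.
(a,b)_5: α=1, u≡3; β=2, v≡1 (mod 5); (3|5)=-1, (1|5)=+1; sign (−1)^0·-1^2·+1^1 = +1.
|Ram(-390, -14)| = 2, even; anisotropic at {2, ∞}.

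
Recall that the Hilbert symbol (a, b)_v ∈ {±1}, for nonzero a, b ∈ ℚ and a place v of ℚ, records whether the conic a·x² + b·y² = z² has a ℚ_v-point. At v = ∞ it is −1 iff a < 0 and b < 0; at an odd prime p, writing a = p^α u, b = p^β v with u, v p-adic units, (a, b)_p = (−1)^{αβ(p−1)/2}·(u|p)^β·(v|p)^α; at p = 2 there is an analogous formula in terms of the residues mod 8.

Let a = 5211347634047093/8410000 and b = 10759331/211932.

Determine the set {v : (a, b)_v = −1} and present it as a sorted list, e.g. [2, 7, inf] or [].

[11, 47]

Mod squares: a ≡ 83237, b ≡ 77. Check v ∈ {∞, 2, 3, 5, 7, 11, 23, 29, 43, 47}.
v=43: a=43^2·(≡30), b=43^2·(≡22) mod 43; (30|43)=-1, (22|43)=-1; (−1)^{2·2·21}·(-1)^2·(-1)^2 = +1.
v=47: a=47^1·(≡14), b=47^0·(≡31) mod 47; (14|47)=+1, (31|47)=-1; (−1)^{1·0·23}·(+1)^0·(-1)^1 = -1.
v=11: a=11^3·(≡2), b=11^1·(≡2) mod 11; (2|11)=-1, (2|11)=-1; (−1)^{3·1·5}·(-1)^1·(-1)^3 = -1.
v=2: v_2(a)=-4, v_2(b)=-2; units ≡ 5, 5 (mod 8); ε·ε+αω+βω = 0·0+-4·1+-2·1 ≡ 0  ⇒  (a,b)_2 = +1.
v=∞: 83237 > 0 and 77 > 0  ⇒  (a,b)_∞ = +1.
v=29: a=29^-2·(≡23), b=29^-2·(≡18) mod 29; (23|29)=+1, (18|29)=-1; (−1)^{-2·-2·14}·(+1)^-2·(-1)^-2 = +1.
v=5: a=5^-4·(≡3), b=5^0·(≡3) mod 5; (3|5)=-1, (3|5)=-1; (−1)^{-4·0·2}·(-1)^0·(-1)^-4 = +1.
v=7: a=7^1·(≡5), b=7^-1·(≡2) mod 7; (5|7)=-1, (2|7)=+1; (−1)^{1·-1·3}·(-1)^-1·(+1)^1 = +1.
v=23: a=23^5·(≡16), b=23^2·(≡3) mod 23; (16|23)=+1, (3|23)=+1; (−1)^{5·2·11}·(+1)^2·(+1)^5 = +1.
v=3: a=3^0·(≡2), b=3^-2·(≡2) mod 3; (2|3)=-1, (2|3)=-1; (−1)^{0·-2·1}·(-1)^-2·(-1)^0 = +1.
|Ram(83237, 77)| = 2, even; anisotropic at {11, 47}.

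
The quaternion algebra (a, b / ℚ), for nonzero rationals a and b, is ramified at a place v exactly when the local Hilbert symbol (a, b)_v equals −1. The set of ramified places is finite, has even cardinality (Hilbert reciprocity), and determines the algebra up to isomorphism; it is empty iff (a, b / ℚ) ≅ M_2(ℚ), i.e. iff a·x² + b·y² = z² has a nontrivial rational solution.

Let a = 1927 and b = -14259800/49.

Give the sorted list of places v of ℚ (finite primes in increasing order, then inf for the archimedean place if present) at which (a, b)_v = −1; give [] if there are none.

[]

Mod squares: a ≡ 1927, b ≡ -142598. Check v ∈ {∞, 2, 5, 7, 37, 41, 47}.
v=2: v_2(a)=0, v_2(b)=3; units ≡ 7, 5 (mod 8); ε·ε+αω+βω = 1·0+0·1+3·0 ≡ 0  ⇒  (a,b)_2 = +1.
v=7: a=7^0·(≡2), b=7^-2·(≡5) mod 7; (2|7)=+1, (5|7)=-1; (−1)^{0·-2·3}·(+1)^-2·(-1)^0 = +1.
v=47: a=47^1·(≡41), b=47^1·(≡16) mod 47; (41|47)=-1, (16|47)=+1; (−1)^{1·1·23}·(-1)^1·(+1)^1 = +1.
v=41: a=41^1·(≡6), b=41^1·(≡26) mod 41; (6|41)=-1, (26|41)=-1; (−1)^{1·1·20}·(-1)^1·(-1)^1 = +1.
v=37: a=37^0·(≡3), b=37^1·(≡24) mod 37; (3|37)=+1, (24|37)=-1; (−1)^{0·1·18}·(+1)^1·(-1)^0 = +1.
v=∞: 1927 > 0 and -142598 < 0  ⇒  (a,b)_∞ = +1.
v=5: a=5^0·(≡2), b=5^2·(≡2) mod 5; (2|5)=-1, (2|5)=-1; (−1)^{0·2·2}·(-1)^2·(-1)^0 = +1.
Every local symbol is +1, so the conic 1927·x² + -142598·y² = z² has ℚ_v-points for all v and hence a ℚ-point; (a, b / ℚ) ≅ M_2(ℚ).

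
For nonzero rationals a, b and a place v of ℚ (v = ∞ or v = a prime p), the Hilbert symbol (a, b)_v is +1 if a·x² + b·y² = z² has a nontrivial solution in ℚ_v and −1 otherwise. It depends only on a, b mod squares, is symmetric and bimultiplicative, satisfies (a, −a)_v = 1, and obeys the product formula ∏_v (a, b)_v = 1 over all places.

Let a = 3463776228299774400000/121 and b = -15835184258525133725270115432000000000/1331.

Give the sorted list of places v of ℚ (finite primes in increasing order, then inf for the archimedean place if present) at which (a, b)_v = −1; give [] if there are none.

[2, 5]

(a, b) ≡ (41990, -124355) mod (ℚ^×)²; places V = {2, 3, 5, 7, 11, 13, 17, 19, ∞}.
(a,b)_13: α=3, u≡8; β=4, v≡3 (mod 13); (8|13)=-1, (3|13)=+1; sign (−1)^0·-1^4·+1^3 = +1.
(a,b)_17: α=3, u≡6; β=5, v≡6 (mod 17); (6|17)=-1, (6|17)=-1; sign (−1)^0·-1^5·-1^3 = +1.
(a,b)_2: α=9, β=12; u≡3, v≡5 (mod 8); ε(u)ε(v)=1·0, αω(v)=9·1, βω(u)=12·1; sum ≡ 1  ⇒  -1.
(a,b)_11: α=-2, u≡9; β=-3, v≡1 (mod 11); (9|11)=+1, (1|11)=+1; sign (−1)^0·+1^-3·+1^-2 = +1.
(a,b)_∞: sgn(41990)=+, sgn(-124355)=−, so +1.
(a,b)_3: α=4, u≡2; β=2, v≡1 (mod 3); (2|3)=-1, (1|3)=+1; sign (−1)^0·-1^2·+1^4 = +1.
(a,b)_7: α=0, u≡4; β=5, v≡4 (mod 7); (4|7)=+1, (4|7)=+1; sign (−1)^0·+1^5·+1^0 = +1.
(a,b)_5: α=5, u≡3; β=9, v≡1 (mod 5); (3|5)=-1, (1|5)=+1; sign (−1)^0·-1^9·+1^5 = -1.
(a,b)_19: α=5, u≡1; β=9, v≡8 (mod 19); (1|19)=+1, (8|19)=-1; sign (−1)^1·+1^9·-1^5 = +1.
Ram(41990, -124355) = {2, 5}; no ℚ_2-point on the conic.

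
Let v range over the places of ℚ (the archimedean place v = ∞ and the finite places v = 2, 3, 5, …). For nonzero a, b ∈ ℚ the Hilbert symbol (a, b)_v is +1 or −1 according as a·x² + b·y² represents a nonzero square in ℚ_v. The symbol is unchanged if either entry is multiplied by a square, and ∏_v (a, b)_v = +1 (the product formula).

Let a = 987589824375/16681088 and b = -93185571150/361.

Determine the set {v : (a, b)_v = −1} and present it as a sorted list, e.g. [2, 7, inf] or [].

[7, 37]

(a, b) ≡ (222, -14) mod (ℚ^×)²; places V = {2, 3, 5, 7, 11, 19, 37, ∞}.
(a,b)_∞: sgn(222)=+, sgn(-14)=−, so +1.
(a,b)_5: α=4, u≡3; β=2, v≡4 (mod 5); (3|5)=-1, (4|5)=+1; sign (−1)^0·-1^2·+1^4 = +1.
(a,b)_3: α=1, u≡2; β=4, v≡1 (mod 3); (2|3)=-1, (1|3)=+1; sign (−1)^0·-1^4·+1^1 = +1.
(a,b)_11: α=2, u≡6; β=0, v≡6 (mod 11); (6|11)=-1, (6|11)=-1; sign (−1)^0·-1^0·-1^2 = +1.
(a,b)_37: α=1, u≡17; β=2, v≡17 (mod 37); (17|37)=-1, (17|37)=-1; sign (−1)^0·-1^2·-1^1 = -1.
(a,b)_19: α=-4, u≡3; β=-2, v≡5 (mod 19); (3|19)=-1, (5|19)=+1; sign (−1)^0·-1^-2·+1^-4 = +1.
(a,b)_2: α=-7, β=1; u≡7, v≡1 (mod 8); ε(u)ε(v)=1·0, αω(v)=-7·0, βω(u)=1·0; sum ≡ 0  ⇒  +1.
(a,b)_7: α=6, u≡6; β=5, v≡3 (mod 7); (6|7)=-1, (3|7)=-1; sign (−1)^0·-1^5·-1^6 = -1.
Ram(222, -14) = {7, 37}; no ℚ_7-point on the conic.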